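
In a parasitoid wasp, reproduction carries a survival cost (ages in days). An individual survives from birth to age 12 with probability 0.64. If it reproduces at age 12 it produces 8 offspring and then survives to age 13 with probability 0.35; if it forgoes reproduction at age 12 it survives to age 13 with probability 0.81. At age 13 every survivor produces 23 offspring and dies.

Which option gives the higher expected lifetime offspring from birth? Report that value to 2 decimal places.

breed at age 12: R₀ = 0.64 × (8 + 0.35 × 23) = 0.64 × 16.0500 = 10.2720
delay to age 13: R₀ = 0.64 × (0.81 × 23) = 0.64 × 18.6300 = 11.9232
Higher: delay to age 13 (11.9232).

11.92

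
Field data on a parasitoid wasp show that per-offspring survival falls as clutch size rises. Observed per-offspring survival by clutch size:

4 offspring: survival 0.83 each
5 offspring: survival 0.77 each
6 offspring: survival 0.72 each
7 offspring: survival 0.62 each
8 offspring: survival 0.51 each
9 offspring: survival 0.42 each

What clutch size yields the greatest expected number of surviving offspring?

7

Expected surviving offspring = c × s(c):
  c=4: 4 × 0.83 = 3.320
  c=5: 5 × 0.77 = 3.850
  c=6: 6 × 0.72 = 4.320
  c=7: 7 × 0.62 = 4.340
  c=8: 8 × 0.51 = 4.080
  c=9: 9 × 0.42 = 3.780
Maximum at c = 7 (4.340 surviving offspring).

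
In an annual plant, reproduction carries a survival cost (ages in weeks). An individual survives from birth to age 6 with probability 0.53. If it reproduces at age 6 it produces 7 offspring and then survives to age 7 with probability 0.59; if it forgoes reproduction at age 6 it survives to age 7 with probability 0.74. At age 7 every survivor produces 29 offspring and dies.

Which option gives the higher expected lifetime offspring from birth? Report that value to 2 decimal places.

breed at age 6: R₀ = 0.53 × (7 + 0.59 × 29) = 0.53 × 24.1100 = 12.7783
delay to age 7: R₀ = 0.53 × (0.74 × 29) = 0.53 × 21.4600 = 11.3738
Higher: breed at age 6 (12.7783).

12.78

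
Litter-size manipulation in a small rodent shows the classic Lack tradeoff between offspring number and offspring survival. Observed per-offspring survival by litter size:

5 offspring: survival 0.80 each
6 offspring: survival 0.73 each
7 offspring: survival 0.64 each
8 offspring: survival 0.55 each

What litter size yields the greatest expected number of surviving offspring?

Expected surviving offspring = c × s(c):
  c=5: 5 × 0.80 = 4.000
  c=6: 6 × 0.73 = 4.380
  c=7: 7 × 0.64 = 4.480
  c=8: 8 × 0.55 = 4.400
Maximum at c = 7 (4.480 surviving offspring).

7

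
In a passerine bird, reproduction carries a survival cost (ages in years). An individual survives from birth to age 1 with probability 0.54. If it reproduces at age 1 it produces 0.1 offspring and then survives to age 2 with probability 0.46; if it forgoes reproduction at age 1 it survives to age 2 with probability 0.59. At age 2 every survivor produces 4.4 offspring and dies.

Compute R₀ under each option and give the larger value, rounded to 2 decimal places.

breed at age 1: R₀ = 0.54 × (0.1 + 0.46 × 4.4) = 0.54 × 2.1240 = 1.1470
delay to age 2: R₀ = 0.54 × (0.59 × 4.4) = 0.54 × 2.5960 = 1.4018
Higher: delay to age 2 (1.4018).

1.40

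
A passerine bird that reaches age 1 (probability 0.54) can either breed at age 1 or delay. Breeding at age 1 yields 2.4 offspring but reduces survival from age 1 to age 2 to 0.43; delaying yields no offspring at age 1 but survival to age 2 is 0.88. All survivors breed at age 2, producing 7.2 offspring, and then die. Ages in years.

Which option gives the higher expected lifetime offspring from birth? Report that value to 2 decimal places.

3.42

breed at age 1: R₀ = 0.54 × (2.4 + 0.43 × 7.2) = 0.54 × 5.4960 = 2.9678
delay to age 2: R₀ = 0.54 × (0.88 × 7.2) = 0.54 × 6.3360 = 3.4214
Higher: delay to age 2 (3.4214).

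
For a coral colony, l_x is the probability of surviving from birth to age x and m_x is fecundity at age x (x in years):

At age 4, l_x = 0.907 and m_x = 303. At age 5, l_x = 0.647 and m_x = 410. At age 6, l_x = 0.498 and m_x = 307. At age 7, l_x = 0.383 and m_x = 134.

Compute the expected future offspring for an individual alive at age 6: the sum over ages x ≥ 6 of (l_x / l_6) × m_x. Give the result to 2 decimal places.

l_6 = 0.498. Conditional survival from age 6 to x is l_x / l_6.
  x=6: (0.498/0.498) × 307 = 307.0000
  x=7: (0.383/0.498) × 134 = 103.0562
Sum = 307.0000 + 103.0562 = 410.0562

410.06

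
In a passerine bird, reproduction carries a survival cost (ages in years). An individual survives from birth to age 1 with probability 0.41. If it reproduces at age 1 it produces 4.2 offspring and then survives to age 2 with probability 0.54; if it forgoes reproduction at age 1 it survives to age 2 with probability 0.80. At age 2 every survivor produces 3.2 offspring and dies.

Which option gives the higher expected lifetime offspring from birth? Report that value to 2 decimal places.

breed at age 1: R₀ = 0.41 × (4.2 + 0.54 × 3.2) = 0.41 × 5.9280 = 2.4305
delay to age 2: R₀ = 0.41 × (0.80 × 3.2) = 0.41 × 2.5600 = 1.0496
Higher: breed at age 1 (2.4305).

2.43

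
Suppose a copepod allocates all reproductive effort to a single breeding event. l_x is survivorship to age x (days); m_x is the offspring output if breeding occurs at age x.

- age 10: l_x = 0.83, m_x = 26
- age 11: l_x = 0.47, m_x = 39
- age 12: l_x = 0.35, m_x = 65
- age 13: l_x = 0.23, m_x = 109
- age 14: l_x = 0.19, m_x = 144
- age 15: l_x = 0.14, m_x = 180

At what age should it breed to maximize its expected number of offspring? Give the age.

Expected offspring if breeding at age x = l_x × m_x:
  age 10: 0.83 × 26 = 21.580
  age 11: 0.47 × 39 = 18.330
  age 12: 0.35 × 65 = 22.750
  age 13: 0.23 × 109 = 25.070
  age 14: 0.19 × 144 = 27.360
  age 15: 0.14 × 180 = 25.200
Maximum at age 14 (27.360).

14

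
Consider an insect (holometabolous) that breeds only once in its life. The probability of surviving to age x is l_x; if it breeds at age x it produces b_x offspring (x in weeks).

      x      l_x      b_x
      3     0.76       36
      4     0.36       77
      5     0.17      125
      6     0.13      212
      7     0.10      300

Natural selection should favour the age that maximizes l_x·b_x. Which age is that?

Expected offspring if breeding at age x = l_x × b_x:
  age 3: 0.76 × 36 = 27.360
  age 4: 0.36 × 77 = 27.720
  age 5: 0.17 × 125 = 21.250
  age 6: 0.13 × 212 = 27.560
  age 7: 0.10 × 300 = 30.000
Maximum at age 7 (30.000).

7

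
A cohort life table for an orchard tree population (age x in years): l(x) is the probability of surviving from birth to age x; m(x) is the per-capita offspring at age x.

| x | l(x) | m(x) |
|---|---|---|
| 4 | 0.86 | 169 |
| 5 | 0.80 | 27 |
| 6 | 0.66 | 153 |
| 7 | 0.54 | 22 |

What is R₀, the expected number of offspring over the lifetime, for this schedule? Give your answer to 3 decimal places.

279.800

R₀ = Σ l(x) m(x):
  age 4: 0.86 × 169 = 145.3400
  age 5: 0.80 × 27 = 21.6000
  age 6: 0.66 × 153 = 100.9800
  age 7: 0.54 × 22 = 11.8800
R₀ = 145.3400 + 21.6000 + 100.9800 + 11.8800 = 279.8000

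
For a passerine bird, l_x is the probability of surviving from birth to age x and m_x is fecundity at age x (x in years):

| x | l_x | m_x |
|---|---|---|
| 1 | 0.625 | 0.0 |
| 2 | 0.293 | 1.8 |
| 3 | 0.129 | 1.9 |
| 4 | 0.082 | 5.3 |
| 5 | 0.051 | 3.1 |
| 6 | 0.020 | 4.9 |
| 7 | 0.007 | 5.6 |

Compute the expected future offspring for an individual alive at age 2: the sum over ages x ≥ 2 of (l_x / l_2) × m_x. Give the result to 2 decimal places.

l_2 = 0.293. Conditional survival from age 2 to x is l_x / l_2.
  x=2: (0.293/0.293) × 1.8 = 1.8000
  x=3: (0.129/0.293) × 1.9 = 0.8365
  x=4: (0.082/0.293) × 5.3 = 1.4833
  x=5: (0.051/0.293) × 3.1 = 0.5396
  x=6: (0.020/0.293) × 4.9 = 0.3345
  x=7: (0.007/0.293) × 5.6 = 0.1338
Sum = 1.8000 + 0.8365 + 1.4833 + 0.5396 + 0.3345 + 0.1338 = 5.1276

5.13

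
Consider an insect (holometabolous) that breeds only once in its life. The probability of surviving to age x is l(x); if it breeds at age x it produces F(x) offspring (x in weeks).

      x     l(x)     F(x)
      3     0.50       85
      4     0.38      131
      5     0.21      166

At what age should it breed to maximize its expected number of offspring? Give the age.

Expected offspring if breeding at age x = l(x) × F(x):
  age 3: 0.50 × 85 = 42.500
  age 4: 0.38 × 131 = 49.780
  age 5: 0.21 × 166 = 34.860
Maximum at age 4 (49.780).

4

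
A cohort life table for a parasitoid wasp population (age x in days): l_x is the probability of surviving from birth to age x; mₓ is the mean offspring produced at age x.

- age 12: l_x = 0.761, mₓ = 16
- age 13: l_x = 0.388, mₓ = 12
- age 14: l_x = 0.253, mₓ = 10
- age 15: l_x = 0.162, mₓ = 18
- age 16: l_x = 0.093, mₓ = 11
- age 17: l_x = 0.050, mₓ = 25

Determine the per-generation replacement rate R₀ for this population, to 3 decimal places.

R₀ = Σ l_x mₓ:
  age 12: 0.761 × 16 = 12.1760
  age 13: 0.388 × 12 = 4.6560
  age 14: 0.253 × 10 = 2.5300
  age 15: 0.162 × 18 = 2.9160
  age 16: 0.093 × 11 = 1.0230
  age 17: 0.050 × 25 = 1.2500
R₀ = 12.1760 + 4.6560 + 2.5300 + 2.9160 + 1.0230 + 1.2500 = 24.5510

24.551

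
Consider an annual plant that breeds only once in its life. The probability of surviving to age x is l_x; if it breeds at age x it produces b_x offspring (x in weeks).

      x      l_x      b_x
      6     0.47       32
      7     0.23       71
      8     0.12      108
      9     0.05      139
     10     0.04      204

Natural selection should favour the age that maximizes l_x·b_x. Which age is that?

Expected offspring if breeding at age x = l_x × b_x:
  age 6: 0.47 × 32 = 15.040
  age 7: 0.23 × 71 = 16.330
  age 8: 0.12 × 108 = 12.960
  age 9: 0.05 × 139 = 6.950
  age 10: 0.04 × 204 = 8.160
Maximum at age 7 (16.330).

7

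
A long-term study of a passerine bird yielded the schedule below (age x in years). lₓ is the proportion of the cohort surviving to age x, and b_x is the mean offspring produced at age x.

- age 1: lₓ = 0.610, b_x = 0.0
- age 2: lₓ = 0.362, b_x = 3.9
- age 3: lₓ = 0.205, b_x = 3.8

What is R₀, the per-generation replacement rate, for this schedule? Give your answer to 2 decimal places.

R₀ = Σ lₓ b_x:
  age 1: 0.610 × 0.0 = 0.0000
  age 2: 0.362 × 3.9 = 1.4118
  age 3: 0.205 × 3.8 = 0.7790
R₀ = 0.0000 + 1.4118 + 0.7790 = 2.1908

2.19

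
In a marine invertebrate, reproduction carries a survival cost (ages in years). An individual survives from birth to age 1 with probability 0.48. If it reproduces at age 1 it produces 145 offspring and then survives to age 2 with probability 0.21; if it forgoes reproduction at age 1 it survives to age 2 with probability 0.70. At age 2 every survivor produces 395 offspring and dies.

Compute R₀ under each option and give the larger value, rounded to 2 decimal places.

breed at age 1: R₀ = 0.48 × (145 + 0.21 × 395) = 0.48 × 227.9500 = 109.4160
delay to age 2: R₀ = 0.48 × (0.70 × 395) = 0.48 × 276.5000 = 132.7200
Higher: delay to age 2 (132.7200).

132.72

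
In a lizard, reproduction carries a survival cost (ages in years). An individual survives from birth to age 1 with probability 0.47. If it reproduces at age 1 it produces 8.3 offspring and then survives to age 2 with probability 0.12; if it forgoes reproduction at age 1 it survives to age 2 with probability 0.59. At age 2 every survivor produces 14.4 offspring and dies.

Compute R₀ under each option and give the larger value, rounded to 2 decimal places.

breed at age 1: R₀ = 0.47 × (8.3 + 0.12 × 14.4) = 0.47 × 10.0280 = 4.7132
delay to age 2: R₀ = 0.47 × (0.59 × 14.4) = 0.47 × 8.4960 = 3.9931
Higher: breed at age 1 (4.7132).

4.71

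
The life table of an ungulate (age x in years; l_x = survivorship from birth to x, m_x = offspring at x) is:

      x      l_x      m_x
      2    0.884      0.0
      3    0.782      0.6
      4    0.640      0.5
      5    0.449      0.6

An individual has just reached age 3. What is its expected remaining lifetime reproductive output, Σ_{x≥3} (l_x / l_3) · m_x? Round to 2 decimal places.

1.35

l_3 = 0.782. Conditional survival from age 3 to x is l_x / l_3.
  x=3: (0.782/0.782) × 0.6 = 0.6000
  x=4: (0.640/0.782) × 0.5 = 0.4092
  x=5: (0.449/0.782) × 0.6 = 0.3445
Sum = 0.6000 + 0.4092 + 0.3445 = 1.3537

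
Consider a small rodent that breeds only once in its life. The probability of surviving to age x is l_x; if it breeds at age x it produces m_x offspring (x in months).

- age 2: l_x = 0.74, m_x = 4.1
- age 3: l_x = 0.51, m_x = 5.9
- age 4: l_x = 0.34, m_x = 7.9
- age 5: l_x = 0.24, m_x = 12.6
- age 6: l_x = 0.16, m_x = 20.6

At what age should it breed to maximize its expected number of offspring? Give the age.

6

Expected offspring if breeding at age x = l_x × m_x:
  age 2: 0.74 × 4.1 = 3.034
  age 3: 0.51 × 5.9 = 3.009
  age 4: 0.34 × 7.9 = 2.686
  age 5: 0.24 × 12.6 = 3.024
  age 6: 0.16 × 20.6 = 3.296
Maximum at age 6 (3.296).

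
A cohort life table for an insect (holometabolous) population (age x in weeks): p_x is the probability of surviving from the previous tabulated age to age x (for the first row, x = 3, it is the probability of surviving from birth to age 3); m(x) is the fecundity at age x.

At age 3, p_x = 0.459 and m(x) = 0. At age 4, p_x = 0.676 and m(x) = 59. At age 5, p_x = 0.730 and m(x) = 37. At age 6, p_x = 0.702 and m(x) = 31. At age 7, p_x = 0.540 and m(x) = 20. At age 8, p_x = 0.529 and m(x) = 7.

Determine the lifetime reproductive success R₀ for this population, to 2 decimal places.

Survivorship from birth: l_x = p_3·p_4·…·p_x.
  l_3 = 0.45900
  l_4 = 0.31028
  l_5 = 0.22651
  l_6 = 0.15901
  l_7 = 0.08586
  l_8 = 0.04542
R₀ = Σ l_x m(x):
  age 3: 0.45900 × 0 = 0.0000
  age 4: 0.31028 × 59 = 18.3065
  age 5: 0.22651 × 37 = 8.3809
  age 6: 0.15901 × 31 = 4.9293
  age 7: 0.08586 × 20 = 1.7172
  age 8: 0.04542 × 7 = 0.3179
R₀ = 0.0000 + 18.3065 + 8.3809 + 4.9293 + 1.7172 + 0.3179 = 33.6518

33.65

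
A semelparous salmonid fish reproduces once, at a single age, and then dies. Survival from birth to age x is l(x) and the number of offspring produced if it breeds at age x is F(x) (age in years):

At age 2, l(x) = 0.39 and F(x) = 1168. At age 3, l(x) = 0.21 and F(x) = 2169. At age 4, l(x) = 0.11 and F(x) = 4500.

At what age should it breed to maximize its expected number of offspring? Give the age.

Expected offspring if breeding at age x = l(x) × F(x):
  age 2: 0.39 × 1168 = 455.520
  age 3: 0.21 × 2169 = 455.490
  age 4: 0.11 × 4500 = 495.000
Maximum at age 4 (495.000).

4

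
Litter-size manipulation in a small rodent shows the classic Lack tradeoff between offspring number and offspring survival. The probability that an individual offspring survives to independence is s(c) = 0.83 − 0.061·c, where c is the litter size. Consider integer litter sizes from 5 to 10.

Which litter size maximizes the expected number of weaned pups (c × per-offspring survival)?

Expected weaned pups = c × s(c):
  c=5: 5 × 0.525 = 2.625
  c=6: 6 × 0.464 = 2.784
  c=7: 7 × 0.403 = 2.821
  c=8: 8 × 0.342 = 2.736
  c=9: 9 × 0.281 = 2.529
  c=10: 10 × 0.220 = 2.200
Maximum at c = 7 (2.821 weaned pups).

7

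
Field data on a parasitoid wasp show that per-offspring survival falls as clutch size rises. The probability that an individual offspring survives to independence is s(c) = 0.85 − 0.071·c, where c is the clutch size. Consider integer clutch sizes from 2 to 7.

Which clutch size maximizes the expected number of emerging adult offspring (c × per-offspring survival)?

Expected emerging adult offspring = c × s(c):
  c=2: 2 × 0.708 = 1.416
  c=3: 3 × 0.637 = 1.911
  c=4: 4 × 0.566 = 2.264
  c=5: 5 × 0.495 = 2.475
  c=6: 6 × 0.424 = 2.544
  c=7: 7 × 0.353 = 2.471
Maximum at c = 6 (2.544 emerging adult offspring).

6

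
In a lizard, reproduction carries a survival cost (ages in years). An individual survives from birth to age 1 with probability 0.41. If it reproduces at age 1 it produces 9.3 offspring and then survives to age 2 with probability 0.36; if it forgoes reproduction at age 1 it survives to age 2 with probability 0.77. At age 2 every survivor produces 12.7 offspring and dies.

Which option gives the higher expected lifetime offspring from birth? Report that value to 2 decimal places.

5.69

breed at age 1: R₀ = 0.41 × (9.3 + 0.36 × 12.7) = 0.41 × 13.8720 = 5.6875
delay to age 2: R₀ = 0.41 × (0.77 × 12.7) = 0.41 × 9.7790 = 4.0094
Higher: breed at age 1 (5.6875).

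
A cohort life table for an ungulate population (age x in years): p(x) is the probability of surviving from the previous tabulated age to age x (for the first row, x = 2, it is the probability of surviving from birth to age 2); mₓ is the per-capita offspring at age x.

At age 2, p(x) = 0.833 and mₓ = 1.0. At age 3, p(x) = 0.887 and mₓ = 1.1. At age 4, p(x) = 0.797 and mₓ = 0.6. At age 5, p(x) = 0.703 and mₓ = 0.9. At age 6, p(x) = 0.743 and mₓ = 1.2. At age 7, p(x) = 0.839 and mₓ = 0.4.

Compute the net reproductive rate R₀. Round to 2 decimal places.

Survivorship from birth: l_x = p_2·p_3·…·p_x.
  l_2 = 0.83300
  l_3 = 0.73887
  l_4 = 0.58888
  l_5 = 0.41398
  l_6 = 0.30759
  l_7 = 0.25807
R₀ = Σ l_x mₓ:
  age 2: 0.83300 × 1.0 = 0.8330
  age 3: 0.73887 × 1.1 = 0.8128
  age 4: 0.58888 × 0.6 = 0.3533
  age 5: 0.41398 × 0.9 = 0.3726
  age 6: 0.30759 × 1.2 = 0.3691
  age 7: 0.25807 × 0.4 = 0.1032
R₀ = 0.8330 + 0.8128 + 0.3533 + 0.3726 + 0.3691 + 0.1032 = 2.8440

2.84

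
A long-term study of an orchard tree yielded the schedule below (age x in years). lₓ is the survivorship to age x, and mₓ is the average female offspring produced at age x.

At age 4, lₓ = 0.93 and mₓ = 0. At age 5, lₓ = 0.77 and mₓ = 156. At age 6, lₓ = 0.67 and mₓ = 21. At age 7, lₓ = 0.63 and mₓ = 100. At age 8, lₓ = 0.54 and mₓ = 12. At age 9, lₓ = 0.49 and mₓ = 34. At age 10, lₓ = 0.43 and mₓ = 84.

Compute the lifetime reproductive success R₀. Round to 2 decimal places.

R₀ = Σ lₓ mₓ:
  age 4: 0.93 × 0 = 0.0000
  age 5: 0.77 × 156 = 120.1200
  age 6: 0.67 × 21 = 14.0700
  age 7: 0.63 × 100 = 63.0000
  age 8: 0.54 × 12 = 6.4800
  age 9: 0.49 × 34 = 16.6600
  age 10: 0.43 × 84 = 36.1200
R₀ = 0.0000 + 120.1200 + 14.0700 + 63.0000 + 6.4800 + 16.6600 + 36.1200 = 256.4500

256.45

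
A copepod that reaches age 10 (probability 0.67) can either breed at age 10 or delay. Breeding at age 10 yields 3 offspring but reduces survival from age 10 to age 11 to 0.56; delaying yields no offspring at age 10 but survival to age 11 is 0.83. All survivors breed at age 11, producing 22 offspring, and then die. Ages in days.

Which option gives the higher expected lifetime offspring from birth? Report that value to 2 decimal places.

breed at age 10: R₀ = 0.67 × (3 + 0.56 × 22) = 0.67 × 15.3200 = 10.2644
delay to age 11: R₀ = 0.67 × (0.83 × 22) = 0.67 × 18.2600 = 12.2342
Higher: delay to age 11 (12.2342).

12.23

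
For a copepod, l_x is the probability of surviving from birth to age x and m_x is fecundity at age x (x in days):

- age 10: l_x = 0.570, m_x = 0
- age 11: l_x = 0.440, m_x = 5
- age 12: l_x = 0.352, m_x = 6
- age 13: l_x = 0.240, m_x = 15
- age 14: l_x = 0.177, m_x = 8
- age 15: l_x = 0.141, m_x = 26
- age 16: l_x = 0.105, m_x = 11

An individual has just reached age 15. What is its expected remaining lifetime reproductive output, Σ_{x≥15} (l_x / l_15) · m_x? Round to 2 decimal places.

l_15 = 0.141. Conditional survival from age 15 to x is l_x / l_15.
  x=15: (0.141/0.141) × 26 = 26.0000
  x=16: (0.105/0.141) × 11 = 8.1915
Sum = 26.0000 + 8.1915 = 34.1915

34.19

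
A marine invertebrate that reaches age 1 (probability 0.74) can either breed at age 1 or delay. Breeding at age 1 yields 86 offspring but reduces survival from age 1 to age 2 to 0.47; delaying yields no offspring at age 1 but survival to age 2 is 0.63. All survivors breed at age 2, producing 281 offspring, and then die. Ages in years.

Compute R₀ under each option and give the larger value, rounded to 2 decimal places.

161.37

breed at age 1: R₀ = 0.74 × (86 + 0.47 × 281) = 0.74 × 218.0700 = 161.3718
delay to age 2: R₀ = 0.74 × (0.63 × 281) = 0.74 × 177.0300 = 131.0022
Higher: breed at age 1 (161.3718).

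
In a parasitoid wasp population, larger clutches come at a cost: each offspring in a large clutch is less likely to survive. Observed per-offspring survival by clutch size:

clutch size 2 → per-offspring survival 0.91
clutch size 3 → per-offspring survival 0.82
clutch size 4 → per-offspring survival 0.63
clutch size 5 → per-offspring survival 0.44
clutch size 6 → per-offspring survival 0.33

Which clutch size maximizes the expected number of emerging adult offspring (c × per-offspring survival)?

4

Expected emerging adult offspring = c × s(c):
  c=2: 2 × 0.91 = 1.820
  c=3: 3 × 0.82 = 2.460
  c=4: 4 × 0.63 = 2.520
  c=5: 5 × 0.44 = 2.200
  c=6: 6 × 0.33 = 1.980
Maximum at c = 4 (2.520 emerging adult offspring).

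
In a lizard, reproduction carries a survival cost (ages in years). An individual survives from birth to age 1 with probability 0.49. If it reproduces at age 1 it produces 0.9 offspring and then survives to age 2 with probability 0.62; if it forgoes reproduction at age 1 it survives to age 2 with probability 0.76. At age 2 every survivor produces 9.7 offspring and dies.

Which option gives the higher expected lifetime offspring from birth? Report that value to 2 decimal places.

3.61

breed at age 1: R₀ = 0.49 × (0.9 + 0.62 × 9.7) = 0.49 × 6.9140 = 3.3879
delay to age 2: R₀ = 0.49 × (0.76 × 9.7) = 0.49 × 7.3720 = 3.6123
Higher: delay to age 2 (3.6123).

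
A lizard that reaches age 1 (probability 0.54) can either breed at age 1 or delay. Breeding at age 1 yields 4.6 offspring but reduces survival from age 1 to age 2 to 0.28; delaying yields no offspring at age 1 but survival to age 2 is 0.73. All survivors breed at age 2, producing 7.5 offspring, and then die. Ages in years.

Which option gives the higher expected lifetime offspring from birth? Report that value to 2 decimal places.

breed at age 1: R₀ = 0.54 × (4.6 + 0.28 × 7.5) = 0.54 × 6.7000 = 3.6180
delay to age 2: R₀ = 0.54 × (0.73 × 7.5) = 0.54 × 5.4750 = 2.9565
Higher: breed at age 1 (3.6180).

3.62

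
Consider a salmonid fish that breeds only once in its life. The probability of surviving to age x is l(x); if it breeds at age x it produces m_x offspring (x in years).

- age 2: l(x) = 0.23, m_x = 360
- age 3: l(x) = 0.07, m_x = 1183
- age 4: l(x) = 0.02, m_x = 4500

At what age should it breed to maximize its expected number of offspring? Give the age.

4

Expected offspring if breeding at age x = l(x) × m_x:
  age 2: 0.23 × 360 = 82.800
  age 3: 0.07 × 1183 = 82.810
  age 4: 0.02 × 4500 = 90.000
Maximum at age 4 (90.000).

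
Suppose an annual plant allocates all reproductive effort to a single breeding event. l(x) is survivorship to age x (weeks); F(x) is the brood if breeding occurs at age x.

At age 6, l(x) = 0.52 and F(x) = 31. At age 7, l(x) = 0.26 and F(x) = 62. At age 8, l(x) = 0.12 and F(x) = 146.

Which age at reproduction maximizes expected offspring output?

8

Expected offspring if breeding at age x = l(x) × F(x):
  age 6: 0.52 × 31 = 16.120
  age 7: 0.26 × 62 = 16.120
  age 8: 0.12 × 146 = 17.520
Maximum at age 8 (17.520).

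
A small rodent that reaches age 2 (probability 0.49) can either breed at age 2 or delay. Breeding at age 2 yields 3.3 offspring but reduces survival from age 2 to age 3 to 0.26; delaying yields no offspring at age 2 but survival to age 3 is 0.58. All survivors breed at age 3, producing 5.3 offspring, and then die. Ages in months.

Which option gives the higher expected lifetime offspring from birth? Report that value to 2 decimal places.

breed at age 2: R₀ = 0.49 × (3.3 + 0.26 × 5.3) = 0.49 × 4.6780 = 2.2922
delay to age 3: R₀ = 0.49 × (0.58 × 5.3) = 0.49 × 3.0740 = 1.5063
Higher: breed at age 2 (2.2922).

2.29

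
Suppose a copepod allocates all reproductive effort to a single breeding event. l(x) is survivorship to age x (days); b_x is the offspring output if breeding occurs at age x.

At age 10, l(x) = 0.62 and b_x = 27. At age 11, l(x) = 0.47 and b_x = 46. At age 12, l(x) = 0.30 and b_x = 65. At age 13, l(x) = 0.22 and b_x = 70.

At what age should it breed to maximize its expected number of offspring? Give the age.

Expected offspring if breeding at age x = l(x) × b_x:
  age 10: 0.62 × 27 = 16.740
  age 11: 0.47 × 46 = 21.620
  age 12: 0.30 × 65 = 19.500
  age 13: 0.22 × 70 = 15.400
Maximum at age 11 (21.620).

11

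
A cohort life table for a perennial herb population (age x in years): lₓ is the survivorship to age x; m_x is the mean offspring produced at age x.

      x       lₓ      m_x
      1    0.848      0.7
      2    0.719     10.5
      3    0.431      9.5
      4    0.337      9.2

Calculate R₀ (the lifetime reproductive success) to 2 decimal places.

R₀ = Σ lₓ m_x:
  age 1: 0.848 × 0.7 = 0.5936
  age 2: 0.719 × 10.5 = 7.5495
  age 3: 0.431 × 9.5 = 4.0945
  age 4: 0.337 × 9.2 = 3.1004
R₀ = 0.5936 + 7.5495 + 4.0945 + 3.1004 = 15.3380

15.34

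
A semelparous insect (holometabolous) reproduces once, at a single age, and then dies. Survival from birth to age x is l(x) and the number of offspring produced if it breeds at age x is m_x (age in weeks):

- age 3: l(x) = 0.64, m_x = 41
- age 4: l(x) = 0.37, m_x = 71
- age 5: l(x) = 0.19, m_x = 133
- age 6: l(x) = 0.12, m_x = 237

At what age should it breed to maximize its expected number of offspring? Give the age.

Expected offspring if breeding at age x = l(x) × m_x:
  age 3: 0.64 × 41 = 26.240
  age 4: 0.37 × 71 = 26.270
  age 5: 0.19 × 133 = 25.270
  age 6: 0.12 × 237 = 28.440
Maximum at age 6 (28.440).

6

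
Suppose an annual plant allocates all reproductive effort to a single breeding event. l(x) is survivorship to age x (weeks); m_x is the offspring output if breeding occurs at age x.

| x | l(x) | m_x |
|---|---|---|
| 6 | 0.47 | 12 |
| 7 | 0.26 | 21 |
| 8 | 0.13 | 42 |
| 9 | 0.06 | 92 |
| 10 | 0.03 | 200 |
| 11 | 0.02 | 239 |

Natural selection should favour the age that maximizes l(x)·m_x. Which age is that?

10

Expected offspring if breeding at age x = l(x) × m_x:
  age 6: 0.47 × 12 = 5.640
  age 7: 0.26 × 21 = 5.460
  age 8: 0.13 × 42 = 5.460
  age 9: 0.06 × 92 = 5.520
  age 10: 0.03 × 200 = 6.000
  age 11: 0.02 × 239 = 4.780
Maximum at age 10 (6.000).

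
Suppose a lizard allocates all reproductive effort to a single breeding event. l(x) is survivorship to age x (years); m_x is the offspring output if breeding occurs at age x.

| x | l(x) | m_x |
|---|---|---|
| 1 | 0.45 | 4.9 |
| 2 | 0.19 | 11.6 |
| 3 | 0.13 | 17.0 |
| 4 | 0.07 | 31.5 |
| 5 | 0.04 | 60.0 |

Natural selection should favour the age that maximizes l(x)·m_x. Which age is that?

5

Expected offspring if breeding at age x = l(x) × m_x:
  age 1: 0.45 × 4.9 = 2.205
  age 2: 0.19 × 11.6 = 2.204
  age 3: 0.13 × 17.0 = 2.210
  age 4: 0.07 × 31.5 = 2.205
  age 5: 0.04 × 60.0 = 2.400
Maximum at age 5 (2.400).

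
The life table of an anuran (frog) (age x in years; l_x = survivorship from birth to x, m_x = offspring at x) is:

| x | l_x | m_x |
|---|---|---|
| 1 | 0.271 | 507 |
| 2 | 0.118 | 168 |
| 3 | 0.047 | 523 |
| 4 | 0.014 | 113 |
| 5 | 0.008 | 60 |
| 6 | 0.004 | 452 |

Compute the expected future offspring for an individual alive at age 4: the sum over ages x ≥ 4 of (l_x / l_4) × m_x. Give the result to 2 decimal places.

l_4 = 0.014. Conditional survival from age 4 to x is l_x / l_4.
  x=4: (0.014/0.014) × 113 = 113.0000
  x=5: (0.008/0.014) × 60 = 34.2857
  x=6: (0.004/0.014) × 452 = 129.1429
Sum = 113.0000 + 34.2857 + 129.1429 = 276.4286

276.43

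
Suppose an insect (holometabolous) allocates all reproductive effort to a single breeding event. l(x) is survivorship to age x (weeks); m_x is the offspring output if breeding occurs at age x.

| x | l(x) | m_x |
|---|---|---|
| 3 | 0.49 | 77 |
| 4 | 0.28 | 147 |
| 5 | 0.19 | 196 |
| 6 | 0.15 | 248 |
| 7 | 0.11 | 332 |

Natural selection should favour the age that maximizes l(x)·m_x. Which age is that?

Expected offspring if breeding at age x = l(x) × m_x:
  age 3: 0.49 × 77 = 37.730
  age 4: 0.28 × 147 = 41.160
  age 5: 0.19 × 196 = 37.240
  age 6: 0.15 × 248 = 37.200
  age 7: 0.11 × 332 = 36.520
Maximum at age 4 (41.160).

4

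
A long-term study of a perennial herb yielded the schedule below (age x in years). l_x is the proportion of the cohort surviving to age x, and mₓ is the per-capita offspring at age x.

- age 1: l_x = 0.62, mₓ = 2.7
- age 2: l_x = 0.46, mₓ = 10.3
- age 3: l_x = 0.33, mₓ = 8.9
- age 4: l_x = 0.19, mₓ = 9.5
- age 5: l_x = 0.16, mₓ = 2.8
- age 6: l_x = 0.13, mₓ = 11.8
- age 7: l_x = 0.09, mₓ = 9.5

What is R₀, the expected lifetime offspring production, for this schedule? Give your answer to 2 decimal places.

R₀ = Σ l_x mₓ:
  age 1: 0.62 × 2.7 = 1.6740
  age 2: 0.46 × 10.3 = 4.7380
  age 3: 0.33 × 8.9 = 2.9370
  age 4: 0.19 × 9.5 = 1.8050
  age 5: 0.16 × 2.8 = 0.4480
  age 6: 0.13 × 11.8 = 1.5340
  age 7: 0.09 × 9.5 = 0.8550
R₀ = 1.6740 + 4.7380 + 2.9370 + 1.8050 + 0.4480 + 1.5340 + 0.8550 = 13.9910

13.99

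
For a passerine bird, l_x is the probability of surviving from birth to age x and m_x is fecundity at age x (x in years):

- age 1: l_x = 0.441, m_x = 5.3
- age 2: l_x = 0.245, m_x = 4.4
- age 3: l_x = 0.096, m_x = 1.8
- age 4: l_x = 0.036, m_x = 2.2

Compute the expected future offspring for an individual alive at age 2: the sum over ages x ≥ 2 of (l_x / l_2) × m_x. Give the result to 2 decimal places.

l_2 = 0.245. Conditional survival from age 2 to x is l_x / l_2.
  x=2: (0.245/0.245) × 4.4 = 4.4000
  x=3: (0.096/0.245) × 1.8 = 0.7053
  x=4: (0.036/0.245) × 2.2 = 0.3233
Sum = 4.4000 + 0.7053 + 0.3233 = 5.4286

5.43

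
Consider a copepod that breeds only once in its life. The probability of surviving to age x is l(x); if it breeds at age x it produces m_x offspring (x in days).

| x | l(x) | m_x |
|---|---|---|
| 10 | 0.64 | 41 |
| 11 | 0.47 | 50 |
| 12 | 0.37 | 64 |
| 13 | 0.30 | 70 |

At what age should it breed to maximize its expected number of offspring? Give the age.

10

Expected offspring if breeding at age x = l(x) × m_x:
  age 10: 0.64 × 41 = 26.240
  age 11: 0.47 × 50 = 23.500
  age 12: 0.37 × 64 = 23.680
  age 13: 0.30 × 70 = 21.000
Maximum at age 10 (26.240).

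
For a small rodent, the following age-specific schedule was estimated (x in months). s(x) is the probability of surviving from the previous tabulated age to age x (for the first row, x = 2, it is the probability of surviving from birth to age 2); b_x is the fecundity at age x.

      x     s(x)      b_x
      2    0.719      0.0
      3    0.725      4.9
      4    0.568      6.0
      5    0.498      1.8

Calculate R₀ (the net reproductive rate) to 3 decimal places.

Survivorship from birth: l_x = s_2·s_3·…·s_x.
  l_2 = 0.71900
  l_3 = 0.52127
  l_4 = 0.29608
  l_5 = 0.14745
R₀ = Σ l_x b_x:
  age 2: 0.71900 × 0.0 = 0.0000
  age 3: 0.52127 × 4.9 = 2.5542
  age 4: 0.29608 × 6.0 = 1.7765
  age 5: 0.14745 × 1.8 = 0.2654
R₀ = 0.0000 + 2.5542 + 1.7765 + 0.2654 = 4.5961

4.596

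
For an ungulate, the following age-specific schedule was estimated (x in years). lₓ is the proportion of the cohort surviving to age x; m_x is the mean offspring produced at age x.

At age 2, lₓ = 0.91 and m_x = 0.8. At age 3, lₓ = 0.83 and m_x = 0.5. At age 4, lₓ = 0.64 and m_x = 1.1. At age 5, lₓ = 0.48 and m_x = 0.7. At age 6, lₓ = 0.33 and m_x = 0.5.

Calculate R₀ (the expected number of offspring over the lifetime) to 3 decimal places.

2.348

R₀ = Σ lₓ m_x:
  age 2: 0.91 × 0.8 = 0.7280
  age 3: 0.83 × 0.5 = 0.4150
  age 4: 0.64 × 1.1 = 0.7040
  age 5: 0.48 × 0.7 = 0.3360
  age 6: 0.33 × 0.5 = 0.1650
R₀ = 0.7280 + 0.4150 + 0.7040 + 0.3360 + 0.1650 = 2.3480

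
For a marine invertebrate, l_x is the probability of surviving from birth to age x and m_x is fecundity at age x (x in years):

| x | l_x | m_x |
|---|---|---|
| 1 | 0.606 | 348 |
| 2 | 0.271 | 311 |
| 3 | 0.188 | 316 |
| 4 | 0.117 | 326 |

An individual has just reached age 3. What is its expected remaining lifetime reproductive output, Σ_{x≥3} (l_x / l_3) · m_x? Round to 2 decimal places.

518.88

l_3 = 0.188. Conditional survival from age 3 to x is l_x / l_3.
  x=3: (0.188/0.188) × 316 = 316.0000
  x=4: (0.117/0.188) × 326 = 202.8830
Sum = 316.0000 + 202.8830 = 518.8830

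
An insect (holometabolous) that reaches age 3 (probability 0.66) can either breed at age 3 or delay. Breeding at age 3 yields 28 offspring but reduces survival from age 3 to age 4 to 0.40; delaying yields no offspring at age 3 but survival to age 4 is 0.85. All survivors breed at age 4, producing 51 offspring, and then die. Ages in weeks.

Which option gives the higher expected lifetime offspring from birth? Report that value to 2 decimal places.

31.94

breed at age 3: R₀ = 0.66 × (28 + 0.40 × 51) = 0.66 × 48.4000 = 31.9440
delay to age 4: R₀ = 0.66 × (0.85 × 51) = 0.66 × 43.3500 = 28.6110
Higher: breed at age 3 (31.9440).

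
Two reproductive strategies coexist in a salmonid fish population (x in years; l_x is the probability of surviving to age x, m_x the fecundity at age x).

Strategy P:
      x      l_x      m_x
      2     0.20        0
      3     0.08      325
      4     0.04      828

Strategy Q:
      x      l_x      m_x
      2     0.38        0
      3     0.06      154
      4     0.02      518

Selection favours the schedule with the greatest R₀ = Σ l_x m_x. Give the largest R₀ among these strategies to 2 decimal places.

Strategy P: R₀ = 0.20×0 + 0.08×325 + 0.04×828 = 59.1200
Strategy Q: R₀ = 0.38×0 + 0.06×154 + 0.02×518 = 19.6000
Highest R₀: strategy P with 59.1200.

59.12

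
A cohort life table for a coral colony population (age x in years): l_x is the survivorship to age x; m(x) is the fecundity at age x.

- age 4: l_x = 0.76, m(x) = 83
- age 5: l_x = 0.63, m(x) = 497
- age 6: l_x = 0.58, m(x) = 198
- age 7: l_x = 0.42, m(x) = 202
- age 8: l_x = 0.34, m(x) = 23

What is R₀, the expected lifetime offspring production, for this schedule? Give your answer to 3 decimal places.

583.690

R₀ = Σ l_x m(x):
  age 4: 0.76 × 83 = 63.0800
  age 5: 0.63 × 497 = 313.1100
  age 6: 0.58 × 198 = 114.8400
  age 7: 0.42 × 202 = 84.8400
  age 8: 0.34 × 23 = 7.8200
R₀ = 63.0800 + 313.1100 + 114.8400 + 84.8400 + 7.8200 = 583.6900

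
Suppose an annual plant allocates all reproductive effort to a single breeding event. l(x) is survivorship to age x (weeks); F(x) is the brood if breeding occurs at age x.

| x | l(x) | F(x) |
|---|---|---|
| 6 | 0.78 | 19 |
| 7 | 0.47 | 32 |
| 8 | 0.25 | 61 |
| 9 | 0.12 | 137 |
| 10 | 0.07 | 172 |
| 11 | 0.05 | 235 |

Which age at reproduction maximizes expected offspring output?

9

Expected offspring if breeding at age x = l(x) × F(x):
  age 6: 0.78 × 19 = 14.820
  age 7: 0.47 × 32 = 15.040
  age 8: 0.25 × 61 = 15.250
  age 9: 0.12 × 137 = 16.440
  age 10: 0.07 × 172 = 12.040
  age 11: 0.05 × 235 = 11.750
Maximum at age 9 (16.440).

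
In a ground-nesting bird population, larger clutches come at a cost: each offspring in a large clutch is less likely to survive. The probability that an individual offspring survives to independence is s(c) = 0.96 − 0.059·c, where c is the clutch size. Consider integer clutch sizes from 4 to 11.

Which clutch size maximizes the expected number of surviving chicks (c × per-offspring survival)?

8

Expected surviving chicks = c × s(c):
  c=4: 4 × 0.724 = 2.896
  c=5: 5 × 0.665 = 3.325
  c=6: 6 × 0.606 = 3.636
  c=7: 7 × 0.547 = 3.829
  c=8: 8 × 0.488 = 3.904
  c=9: 9 × 0.429 = 3.861
  c=10: 10 × 0.370 = 3.700
  c=11: 11 × 0.311 = 3.421
Maximum at c = 8 (3.904 surviving chicks).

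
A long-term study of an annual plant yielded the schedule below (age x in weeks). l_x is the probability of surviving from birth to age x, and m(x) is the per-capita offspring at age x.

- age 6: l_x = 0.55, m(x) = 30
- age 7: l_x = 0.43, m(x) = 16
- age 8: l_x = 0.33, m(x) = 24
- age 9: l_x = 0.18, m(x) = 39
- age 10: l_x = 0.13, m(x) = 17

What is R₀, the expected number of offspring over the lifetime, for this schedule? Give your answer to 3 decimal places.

R₀ = Σ l_x m(x):
  age 6: 0.55 × 30 = 16.5000
  age 7: 0.43 × 16 = 6.8800
  age 8: 0.33 × 24 = 7.9200
  age 9: 0.18 × 39 = 7.0200
  age 10: 0.13 × 17 = 2.2100
R₀ = 16.5000 + 6.8800 + 7.9200 + 7.0200 + 2.2100 = 40.5300

40.530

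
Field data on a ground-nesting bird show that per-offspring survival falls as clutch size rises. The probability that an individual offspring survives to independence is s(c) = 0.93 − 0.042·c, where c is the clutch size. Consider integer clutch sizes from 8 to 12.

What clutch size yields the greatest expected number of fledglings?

11

Expected fledglings = c × s(c):
  c=8: 8 × 0.594 = 4.752
  c=9: 9 × 0.552 = 4.968
  c=10: 10 × 0.510 = 5.100
  c=11: 11 × 0.468 = 5.148
  c=12: 12 × 0.426 = 5.112
Maximum at c = 11 (5.148 fledglings).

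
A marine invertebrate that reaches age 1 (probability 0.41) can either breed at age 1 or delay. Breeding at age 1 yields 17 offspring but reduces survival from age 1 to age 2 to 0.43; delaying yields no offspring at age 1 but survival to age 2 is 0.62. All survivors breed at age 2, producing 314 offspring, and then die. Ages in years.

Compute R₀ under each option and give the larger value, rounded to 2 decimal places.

79.82

breed at age 1: R₀ = 0.41 × (17 + 0.43 × 314) = 0.41 × 152.0200 = 62.3282
delay to age 2: R₀ = 0.41 × (0.62 × 314) = 0.41 × 194.6800 = 79.8188
Higher: delay to age 2 (79.8188).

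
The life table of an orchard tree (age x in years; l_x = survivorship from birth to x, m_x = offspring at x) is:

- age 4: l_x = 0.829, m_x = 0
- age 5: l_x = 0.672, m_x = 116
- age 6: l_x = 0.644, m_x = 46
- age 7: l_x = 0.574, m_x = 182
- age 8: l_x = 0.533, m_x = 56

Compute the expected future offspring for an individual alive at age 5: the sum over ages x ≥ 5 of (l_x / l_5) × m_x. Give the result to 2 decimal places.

l_5 = 0.672. Conditional survival from age 5 to x is l_x / l_5.
  x=5: (0.672/0.672) × 116 = 116.0000
  x=6: (0.644/0.672) × 46 = 44.0833
  x=7: (0.574/0.672) × 182 = 155.4583
  x=8: (0.533/0.672) × 56 = 44.4167
Sum = 116.0000 + 44.0833 + 155.4583 + 44.4167 = 359.9583

359.96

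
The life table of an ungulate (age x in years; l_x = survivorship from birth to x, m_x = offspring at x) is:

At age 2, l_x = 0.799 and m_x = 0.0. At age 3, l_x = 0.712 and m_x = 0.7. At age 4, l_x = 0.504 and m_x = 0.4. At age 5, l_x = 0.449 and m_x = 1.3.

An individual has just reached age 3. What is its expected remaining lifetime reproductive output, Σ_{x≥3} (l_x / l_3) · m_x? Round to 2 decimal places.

1.80

l_3 = 0.712. Conditional survival from age 3 to x is l_x / l_3.
  x=3: (0.712/0.712) × 0.7 = 0.7000
  x=4: (0.504/0.712) × 0.4 = 0.2831
  x=5: (0.449/0.712) × 1.3 = 0.8198
Sum = 0.7000 + 0.2831 + 0.8198 = 1.8029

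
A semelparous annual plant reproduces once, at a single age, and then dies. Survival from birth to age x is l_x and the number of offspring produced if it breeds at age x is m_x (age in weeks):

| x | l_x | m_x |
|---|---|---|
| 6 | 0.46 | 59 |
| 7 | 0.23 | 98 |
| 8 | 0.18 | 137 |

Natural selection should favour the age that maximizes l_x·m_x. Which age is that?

6

Expected offspring if breeding at age x = l_x × m_x:
  age 6: 0.46 × 59 = 27.140
  age 7: 0.23 × 98 = 22.540
  age 8: 0.18 × 137 = 24.660
Maximum at age 6 (27.140).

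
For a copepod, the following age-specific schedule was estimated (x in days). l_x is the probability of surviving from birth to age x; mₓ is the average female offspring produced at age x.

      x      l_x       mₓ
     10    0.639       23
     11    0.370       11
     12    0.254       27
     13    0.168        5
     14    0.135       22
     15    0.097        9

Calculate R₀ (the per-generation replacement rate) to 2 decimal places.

30.31

R₀ = Σ l_x mₓ:
  age 10: 0.639 × 23 = 14.6970
  age 11: 0.370 × 11 = 4.0700
  age 12: 0.254 × 27 = 6.8580
  age 13: 0.168 × 5 = 0.8400
  age 14: 0.135 × 22 = 2.9700
  age 15: 0.097 × 9 = 0.8730
R₀ = 14.6970 + 4.0700 + 6.8580 + 0.8400 + 2.9700 + 0.8730 = 30.3080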